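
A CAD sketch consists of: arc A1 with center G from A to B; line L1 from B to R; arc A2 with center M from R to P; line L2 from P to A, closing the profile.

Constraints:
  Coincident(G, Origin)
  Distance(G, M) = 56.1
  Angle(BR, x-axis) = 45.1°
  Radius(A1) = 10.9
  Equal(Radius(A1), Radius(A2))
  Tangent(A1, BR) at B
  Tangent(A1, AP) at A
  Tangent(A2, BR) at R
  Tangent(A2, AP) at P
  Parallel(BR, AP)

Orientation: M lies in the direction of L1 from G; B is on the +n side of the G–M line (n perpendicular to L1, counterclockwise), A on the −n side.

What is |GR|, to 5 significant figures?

57.149

The slot axis is L1's direction at 45.1°, so u = (cos 45.1°, sin 45.1°) = (0.70587, 0.70834) and n = (−sin 45.1°, cos 45.1°) = (-0.70834, 0.70587). G is at the origin and M lies 56.1 along u from G, so M = 56.1·u = (39.599, 39.738). Tangency of A1 to both parallel lines with radius 10.9 puts B and A at G ± 10.9·n: B = (-7.7209, 7.6940), A = (7.7209, -7.6940). Equal radii place R and P the same way about M: R = M + 10.9·n = (31.878, 47.432), P = M − 10.9·n = (47.320, 32.044). Then |GR| = |R − G| = 57.149.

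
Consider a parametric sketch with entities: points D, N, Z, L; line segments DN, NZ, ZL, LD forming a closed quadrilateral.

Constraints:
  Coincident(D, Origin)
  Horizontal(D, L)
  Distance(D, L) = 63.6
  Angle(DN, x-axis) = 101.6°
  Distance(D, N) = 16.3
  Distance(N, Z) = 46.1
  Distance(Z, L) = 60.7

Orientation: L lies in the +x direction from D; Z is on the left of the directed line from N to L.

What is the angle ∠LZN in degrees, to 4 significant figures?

78.85°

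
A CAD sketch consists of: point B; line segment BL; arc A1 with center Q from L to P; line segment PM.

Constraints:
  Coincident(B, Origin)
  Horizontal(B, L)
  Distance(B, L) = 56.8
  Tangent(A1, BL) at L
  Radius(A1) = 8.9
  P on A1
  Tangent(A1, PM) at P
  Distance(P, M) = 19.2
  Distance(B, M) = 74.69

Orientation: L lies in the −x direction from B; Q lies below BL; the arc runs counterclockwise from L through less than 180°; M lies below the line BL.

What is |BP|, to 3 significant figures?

65.7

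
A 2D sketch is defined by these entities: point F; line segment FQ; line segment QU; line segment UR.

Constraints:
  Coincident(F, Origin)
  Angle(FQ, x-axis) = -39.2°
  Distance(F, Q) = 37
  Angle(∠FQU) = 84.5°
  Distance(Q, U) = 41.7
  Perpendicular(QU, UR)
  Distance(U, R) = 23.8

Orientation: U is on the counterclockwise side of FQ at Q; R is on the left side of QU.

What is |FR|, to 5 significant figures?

40.317

∠FQU = 84.5°, so QU runs at -39.2° + (180° − 84.5°) = 56.300° from the x-axis; with |QU| = 41.7, U = Q + 41.7·(cos 56.300°, sin 56.300°) = (51.810, 11.307). QU is perpendicular to UR; with |UR| = 23.8 on the left of QU, R = U + 23.8·(-0.83195, 0.55484) = (32.009, 24.513). Then |FR| = |R − F| = 40.317.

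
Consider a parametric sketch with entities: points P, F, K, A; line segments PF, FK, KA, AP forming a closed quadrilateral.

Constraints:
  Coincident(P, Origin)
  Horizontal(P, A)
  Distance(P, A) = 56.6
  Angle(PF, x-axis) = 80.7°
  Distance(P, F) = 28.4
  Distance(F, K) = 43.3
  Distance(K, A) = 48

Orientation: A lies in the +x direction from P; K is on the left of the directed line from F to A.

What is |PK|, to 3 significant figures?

63.8

P is at the origin; PA is horizontal with |PA| = 56.6 and A in +x, so A = (56.6, 0). PF runs at 80.7° with |PF| = 28.4, so F = (4.59, 28.0). K is determined by |FK| = 43.3 and |KA| = 48.0 together: it lies at the intersection of circle(F, 43.3) and circle(A, 48.0). With |FA| = 59.1, the foot of the radical line on FA is 25.9 from F and the perpendicular offset is √(43.3² − 25.9²) = 34.7. Taking the left-of-FA solution: K = (43.9, 46.3).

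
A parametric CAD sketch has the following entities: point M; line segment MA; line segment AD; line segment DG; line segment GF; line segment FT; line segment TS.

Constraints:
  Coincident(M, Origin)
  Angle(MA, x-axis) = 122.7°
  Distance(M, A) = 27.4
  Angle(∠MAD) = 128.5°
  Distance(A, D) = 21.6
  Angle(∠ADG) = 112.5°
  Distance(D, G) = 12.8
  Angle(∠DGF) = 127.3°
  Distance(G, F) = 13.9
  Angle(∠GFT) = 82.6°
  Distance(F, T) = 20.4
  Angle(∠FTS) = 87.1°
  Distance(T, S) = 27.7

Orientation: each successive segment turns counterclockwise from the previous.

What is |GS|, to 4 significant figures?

22.11

∠GFT = 82.6° gives FT at 31.80° from the x-axis; with |FT| = 20.4, T = (-19.28, 12.06). ∠FTS = 87.1° gives TS at 124.7° from the x-axis; with |TS| = 27.7, S = (-35.05, 34.83). Then |GS| = |S − G| = 22.11.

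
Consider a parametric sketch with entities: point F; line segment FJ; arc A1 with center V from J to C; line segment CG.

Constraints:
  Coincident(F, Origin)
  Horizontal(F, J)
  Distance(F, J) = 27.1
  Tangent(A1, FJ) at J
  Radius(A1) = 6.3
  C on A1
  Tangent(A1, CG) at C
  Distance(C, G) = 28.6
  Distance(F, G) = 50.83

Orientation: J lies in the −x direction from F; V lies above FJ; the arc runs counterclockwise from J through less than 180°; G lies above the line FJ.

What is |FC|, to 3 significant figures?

24.1

F is at the origin; F and J share the same y with |FJ| = 27.1 and J on the −x side, so J = (-27.1, 0.00). Tangency of A1 to FJ means the radius VJ is perpendicular to FJ, so V = J + (0, 6.3) = (-27.1, 6.30). Since VC ⟂ CG (tangency), |VG| = √(6.3² + 28.6²) = 29.3 regardless of where C sits on A1. So G lies on both circle(F, 50.83) and circle(V, 29.3); the above-FJ intersection is G = (-38.4, 33.3). C is the foot of the tangent from G: C = (-21.9, 9.92).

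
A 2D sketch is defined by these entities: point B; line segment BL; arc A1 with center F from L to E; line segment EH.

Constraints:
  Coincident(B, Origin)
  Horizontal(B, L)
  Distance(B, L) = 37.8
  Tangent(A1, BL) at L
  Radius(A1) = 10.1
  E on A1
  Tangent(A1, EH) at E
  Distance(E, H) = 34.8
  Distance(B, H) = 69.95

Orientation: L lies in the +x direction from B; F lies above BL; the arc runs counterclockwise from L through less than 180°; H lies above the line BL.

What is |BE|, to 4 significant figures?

48.13

B is at the origin; BL is horizontal with |BL| = 37.8 and L on the +x side, so L = (37.80, 0.000). Tangency of A1 to BL means the radius FL is perpendicular to BL, so F = L + (0, 10.1) = (37.80, 10.10). Since FE ⟂ EH (tangency), |FH| = √(10.1² + 34.8²) = 36.24 regardless of where E sits on A1. So H lies on both circle(B, 69.95) and circle(F, 36.24); the above-BL intersection is H = (56.63, 41.06). E is the foot of the tangent from H: E = (47.55, 7.464).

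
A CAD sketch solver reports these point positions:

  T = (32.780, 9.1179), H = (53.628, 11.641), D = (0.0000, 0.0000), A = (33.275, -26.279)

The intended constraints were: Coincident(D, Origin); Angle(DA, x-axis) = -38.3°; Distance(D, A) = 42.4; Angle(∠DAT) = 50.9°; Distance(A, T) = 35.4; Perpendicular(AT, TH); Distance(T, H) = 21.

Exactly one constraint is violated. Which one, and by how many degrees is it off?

Perpendicular(AT, TH) — off by 6.10°.

D = (0.00, 0.00) ✓; DA at -38.30° ✓; |DA| = 42.40 ✓; ∠DAT = 50.90° ✓; |AT| = 35.40 ✓; ∠(AT, TH) = 83.90° ✗; |TH| = 21.00 ✓.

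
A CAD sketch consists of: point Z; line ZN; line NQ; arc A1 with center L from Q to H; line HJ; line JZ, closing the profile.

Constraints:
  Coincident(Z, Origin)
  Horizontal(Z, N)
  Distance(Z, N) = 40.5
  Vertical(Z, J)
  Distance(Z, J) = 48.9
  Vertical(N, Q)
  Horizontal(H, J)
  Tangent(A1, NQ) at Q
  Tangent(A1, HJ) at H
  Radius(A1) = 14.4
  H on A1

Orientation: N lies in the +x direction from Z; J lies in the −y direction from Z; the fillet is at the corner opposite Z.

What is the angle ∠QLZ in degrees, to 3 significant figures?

127°

Z is at the origin; Z and N share the same y with |ZN| = 40.5 and N on the +x side, so N = (40.5, 0.00). ZJ is vertical with |ZJ| = 48.9 and J on the −y side, so J = (0.00, -48.9). The virtual corner opposite Z is at (40.5, -48.9). A1 meets NQ tangentially, so LQ is at right angles to NQ and tangency of A1 to HJ means the radius LH is perpendicular to HJ, with radius 14.4, so the center L sits 14.4 in from both sides at L = (26.1, -34.5). That places the tangent points at Q = (40.5, -34.5) on NQ and H = (26.1, -48.9) on HJ. Then cos ∠QLZ = LQ·LZ / (|LQ||LZ|), giving 127°.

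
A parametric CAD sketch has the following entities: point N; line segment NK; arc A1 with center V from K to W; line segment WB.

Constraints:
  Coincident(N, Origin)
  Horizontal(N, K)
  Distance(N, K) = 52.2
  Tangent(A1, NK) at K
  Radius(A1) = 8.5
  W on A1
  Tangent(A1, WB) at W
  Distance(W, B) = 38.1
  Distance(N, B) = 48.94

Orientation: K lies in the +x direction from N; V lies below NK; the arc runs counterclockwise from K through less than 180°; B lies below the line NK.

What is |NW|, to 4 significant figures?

44.74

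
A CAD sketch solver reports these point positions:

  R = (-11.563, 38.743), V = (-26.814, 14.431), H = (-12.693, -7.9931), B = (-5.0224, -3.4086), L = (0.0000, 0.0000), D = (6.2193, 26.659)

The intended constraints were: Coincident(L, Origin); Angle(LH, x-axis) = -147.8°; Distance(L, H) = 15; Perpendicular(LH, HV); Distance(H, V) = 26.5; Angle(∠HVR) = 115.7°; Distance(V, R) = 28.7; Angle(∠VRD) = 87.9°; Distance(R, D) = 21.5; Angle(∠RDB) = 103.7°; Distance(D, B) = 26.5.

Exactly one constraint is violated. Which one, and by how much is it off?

Distance(D, B) = 26.5 — off by 5.60.

L = (0.00, 0.00) ✓; LH at -147.8° ✓; |LH| = 15.00 ✓; ∠(LH, HV) = 90.00° ✓; |HV| = 26.50 ✓; ∠HVR = 115.7° ✓; |VR| = 28.70 ✓; ∠VRD = 87.90° ✓; |RD| = 21.50 ✓; ∠RDB = 103.7° ✓; |DB| = 32.10 ✗.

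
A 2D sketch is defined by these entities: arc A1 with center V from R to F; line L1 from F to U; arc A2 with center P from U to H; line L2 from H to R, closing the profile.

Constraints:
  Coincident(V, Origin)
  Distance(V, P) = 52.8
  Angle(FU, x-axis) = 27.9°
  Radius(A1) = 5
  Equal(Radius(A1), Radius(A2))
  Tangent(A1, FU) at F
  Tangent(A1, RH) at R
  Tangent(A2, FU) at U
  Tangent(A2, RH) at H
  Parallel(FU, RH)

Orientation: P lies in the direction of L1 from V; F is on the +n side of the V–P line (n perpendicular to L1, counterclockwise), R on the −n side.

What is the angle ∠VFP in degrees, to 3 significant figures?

84.6°

The slot axis is L1's direction at 27.9°, so u = (cos 27.9°, sin 27.9°) = (0.884, 0.468) and n = (−sin 27.9°, cos 27.9°) = (-0.468, 0.884). V is at the origin and P lies 52.8 along u from V, so P = 52.8·u = (46.7, 24.7). Tangency of A1 to both parallel lines with radius 5.0 puts F and R at V ± 5.0·n: F = (-2.34, 4.42), R = (2.34, -4.42). Then cos ∠VFP = FV·FP / (|FV||FP|), giving 84.6°.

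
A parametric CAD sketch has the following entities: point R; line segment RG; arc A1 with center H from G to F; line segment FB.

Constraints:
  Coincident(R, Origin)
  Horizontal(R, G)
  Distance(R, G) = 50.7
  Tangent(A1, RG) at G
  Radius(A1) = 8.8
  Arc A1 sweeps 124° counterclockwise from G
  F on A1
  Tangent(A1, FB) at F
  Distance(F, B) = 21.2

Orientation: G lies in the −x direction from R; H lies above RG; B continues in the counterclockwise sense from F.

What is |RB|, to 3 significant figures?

63.5

R is at the origin; R and G share the same y with |RG| = 50.7 and G on the −x side, so G = (-50.7, 0.00). Tangency of A1 to RG means the radius HG is perpendicular to RG, so H = G + (0, 8.8) = (-50.7, 8.80). On A1, G sits at bearing -90° from H; a 124° counterclockwise sweep puts F at bearing 34°, so F = H + 8.8·(cos 34°, sin 34°) = (-43.4, 13.7). Tangency of A1 to FB means the radius HF is perpendicular to FB, so FB runs along (−sin 34°, cos 34°); with |FB| = 21.2, B = (-55.3, 31.3). Then |RB| = |B − R| = 63.5.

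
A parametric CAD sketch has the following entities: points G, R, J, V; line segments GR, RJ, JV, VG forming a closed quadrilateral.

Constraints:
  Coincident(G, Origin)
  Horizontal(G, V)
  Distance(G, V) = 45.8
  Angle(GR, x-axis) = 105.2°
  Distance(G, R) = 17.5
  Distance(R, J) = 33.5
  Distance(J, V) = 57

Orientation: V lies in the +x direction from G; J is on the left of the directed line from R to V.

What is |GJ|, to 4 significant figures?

47.51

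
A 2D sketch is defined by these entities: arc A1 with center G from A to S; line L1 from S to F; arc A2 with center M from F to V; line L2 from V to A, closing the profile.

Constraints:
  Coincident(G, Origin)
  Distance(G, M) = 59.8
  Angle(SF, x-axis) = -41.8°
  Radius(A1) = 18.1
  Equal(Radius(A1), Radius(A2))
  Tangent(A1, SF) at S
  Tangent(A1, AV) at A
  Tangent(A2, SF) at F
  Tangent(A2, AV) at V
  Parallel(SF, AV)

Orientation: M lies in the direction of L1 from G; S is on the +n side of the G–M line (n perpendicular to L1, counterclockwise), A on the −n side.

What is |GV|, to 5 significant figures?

62.479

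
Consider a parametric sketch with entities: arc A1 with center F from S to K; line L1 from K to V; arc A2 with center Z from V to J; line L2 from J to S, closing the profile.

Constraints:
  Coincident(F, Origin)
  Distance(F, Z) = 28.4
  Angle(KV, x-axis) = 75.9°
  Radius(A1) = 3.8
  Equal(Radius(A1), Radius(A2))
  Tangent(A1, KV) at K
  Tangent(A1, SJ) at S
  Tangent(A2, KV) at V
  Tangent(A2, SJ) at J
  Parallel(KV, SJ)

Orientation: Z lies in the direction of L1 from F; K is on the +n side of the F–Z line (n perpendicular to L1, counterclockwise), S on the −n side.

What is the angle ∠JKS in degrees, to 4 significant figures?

75.02°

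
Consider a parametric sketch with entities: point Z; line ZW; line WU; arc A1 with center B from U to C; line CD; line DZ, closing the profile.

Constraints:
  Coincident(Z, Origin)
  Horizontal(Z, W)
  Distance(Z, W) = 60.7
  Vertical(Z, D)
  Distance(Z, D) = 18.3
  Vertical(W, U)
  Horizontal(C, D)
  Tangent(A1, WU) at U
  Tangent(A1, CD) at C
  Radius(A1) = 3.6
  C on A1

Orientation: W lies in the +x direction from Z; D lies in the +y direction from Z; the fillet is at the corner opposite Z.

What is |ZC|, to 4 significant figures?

59.96

Z is at the origin; ZW is horizontal with |ZW| = 60.7 and W on the +x side, so W = (60.70, 0.000). Z and D share the same x with |ZD| = 18.3 and D on the +y side, so D = (0.000, 18.30). The virtual corner opposite Z is at (60.70, 18.30). Since A1 is tangent to WU there, BU ⟂ WU and tangency of A1 to CD means the radius BC is perpendicular to CD, with radius 3.6, so the center B sits 3.6 in from both sides at B = (57.10, 14.70). That places the tangent points at U = (60.70, 14.70) on WU and C = (57.10, 18.30) on CD. Then |ZC| = |C − Z| = 59.96.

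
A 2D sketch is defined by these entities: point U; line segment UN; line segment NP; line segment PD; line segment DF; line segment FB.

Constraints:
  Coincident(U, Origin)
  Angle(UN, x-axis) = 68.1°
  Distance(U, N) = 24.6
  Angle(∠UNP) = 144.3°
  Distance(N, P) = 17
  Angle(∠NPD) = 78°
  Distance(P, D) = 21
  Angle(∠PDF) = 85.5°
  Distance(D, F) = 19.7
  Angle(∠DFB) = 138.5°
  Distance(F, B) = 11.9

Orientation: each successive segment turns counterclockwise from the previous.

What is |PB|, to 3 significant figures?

30.0

U is at the origin; UN runs at 68.1° with length 24.6, so N = (9.18, 22.8). ∠UNP = 144.3° gives NP at 104° from the x-axis; with |NP| = 17.0, P = (5.12, 39.3). ∠NPD = 78.0° gives PD at -154° from the x-axis; with |PD| = 21.0, D = (-13.8, 30.2). ∠PDF = 85.5° gives DF at -59.7° from the x-axis; with |DF| = 19.7, F = (-3.85, 13.2). ∠DFB = 138.5° gives FB at -18.2° from the x-axis; with |FB| = 11.9, B = (7.46, 9.47). Then |PB| = |B − P| = 30.0.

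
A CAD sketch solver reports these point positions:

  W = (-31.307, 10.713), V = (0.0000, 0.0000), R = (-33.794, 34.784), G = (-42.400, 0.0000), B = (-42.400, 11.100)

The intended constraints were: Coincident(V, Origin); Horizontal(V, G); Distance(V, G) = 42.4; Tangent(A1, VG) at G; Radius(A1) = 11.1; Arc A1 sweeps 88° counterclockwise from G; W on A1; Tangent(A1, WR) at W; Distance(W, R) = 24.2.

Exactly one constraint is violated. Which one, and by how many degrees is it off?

Tangent(A1, WR) at W — off by 7.90°.

V = (0.00, 0.00) ✓; V.y = 0.00, G.y = 0.00 ✓; |VG| = 42.40 ✓; ∠(BG, GV) = 90.00° ✓; |BG| = 11.10 ✓; bearing(B→W) − bearing(B→G) = 88.00° ✓; |BW| = 11.10 ✓; ∠(BW, WR) = 82.10° ✗; |WR| = 24.20 ✓.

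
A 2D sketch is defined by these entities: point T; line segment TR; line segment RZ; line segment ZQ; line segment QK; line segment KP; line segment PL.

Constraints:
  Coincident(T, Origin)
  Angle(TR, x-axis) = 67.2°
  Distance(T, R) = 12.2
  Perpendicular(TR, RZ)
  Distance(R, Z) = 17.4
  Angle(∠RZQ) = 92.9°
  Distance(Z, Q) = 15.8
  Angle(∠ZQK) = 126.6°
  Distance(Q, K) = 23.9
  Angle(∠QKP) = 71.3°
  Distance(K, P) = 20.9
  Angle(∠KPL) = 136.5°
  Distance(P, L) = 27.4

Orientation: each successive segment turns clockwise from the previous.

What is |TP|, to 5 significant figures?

7.7014

T is at the origin; TR runs at 67.2° with length 12.2, so R = (4.7277, 11.247). TR is perpendicular to RZ, so RZ runs at -22.800°; with |RZ| = 17.4, Z = (20.768, 4.5040). ∠RZQ = 92.9° gives ZQ at -109.90° from the x-axis; with |ZQ| = 15.8, Q = (15.390, -10.353). ∠ZQK = 126.6° gives QK at -163.30° from the x-axis; with |QK| = 23.9, K = (-7.5018, -17.221). ∠QKP = 71.3° gives KP at 88.000° from the x-axis; with |KP| = 20.9, P = (-6.7724, 3.6668). Then |TP| = |P − T| = 7.7014.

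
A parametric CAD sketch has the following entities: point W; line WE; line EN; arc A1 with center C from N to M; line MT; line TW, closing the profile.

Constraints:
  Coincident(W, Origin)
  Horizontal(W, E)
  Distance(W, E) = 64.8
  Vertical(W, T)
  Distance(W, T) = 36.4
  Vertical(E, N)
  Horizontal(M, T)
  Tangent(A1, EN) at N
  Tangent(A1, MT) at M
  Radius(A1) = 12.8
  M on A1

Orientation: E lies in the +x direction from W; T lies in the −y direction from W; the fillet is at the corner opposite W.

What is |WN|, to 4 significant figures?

68.96

W is at the origin; WE is horizontal with |WE| = 64.8 and E on the +x side, so E = (64.80, 0.000). WT is vertical with |WT| = 36.4 and T on the −y side, so T = (0.000, -36.40). The virtual corner opposite W is at (64.80, -36.40). Since A1 is tangent to EN there, CN ⟂ EN and tangency of A1 to MT means the radius CM is perpendicular to MT, with radius 12.8, so the center C sits 12.8 in from both sides at C = (52.00, -23.60). That places the tangent points at N = (64.80, -23.60) on EN and M = (52.00, -36.40) on MT. Then |WN| = |N − W| = 68.96.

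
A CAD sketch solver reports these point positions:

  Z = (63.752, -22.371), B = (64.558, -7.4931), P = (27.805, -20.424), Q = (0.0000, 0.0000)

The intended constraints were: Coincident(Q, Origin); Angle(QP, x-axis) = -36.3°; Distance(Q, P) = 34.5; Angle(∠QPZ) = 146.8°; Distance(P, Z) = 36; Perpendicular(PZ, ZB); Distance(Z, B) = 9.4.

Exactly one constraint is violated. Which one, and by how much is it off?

Distance(Z, B) = 9.4 — off by 5.50.

Q = (0.00, 0.00) ✓; QP at -36.30° ✓; |QP| = 34.50 ✓; ∠QPZ = 146.8° ✓; |PZ| = 36.00 ✓; ∠(PZ, ZB) = 90.00° ✓; |ZB| = 14.90 ✗.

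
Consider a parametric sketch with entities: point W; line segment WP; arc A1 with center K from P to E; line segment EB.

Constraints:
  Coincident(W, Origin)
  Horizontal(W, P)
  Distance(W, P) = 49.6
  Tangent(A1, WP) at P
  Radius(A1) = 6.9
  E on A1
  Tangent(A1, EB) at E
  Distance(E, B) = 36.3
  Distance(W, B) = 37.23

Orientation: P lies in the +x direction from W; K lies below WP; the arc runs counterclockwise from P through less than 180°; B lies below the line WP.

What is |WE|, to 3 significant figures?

44.3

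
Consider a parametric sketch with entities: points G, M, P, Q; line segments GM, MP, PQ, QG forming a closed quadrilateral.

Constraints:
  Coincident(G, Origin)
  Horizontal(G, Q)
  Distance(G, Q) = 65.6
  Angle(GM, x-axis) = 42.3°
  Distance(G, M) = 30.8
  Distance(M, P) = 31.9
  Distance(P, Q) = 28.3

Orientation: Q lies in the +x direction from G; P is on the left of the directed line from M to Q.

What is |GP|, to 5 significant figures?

60.131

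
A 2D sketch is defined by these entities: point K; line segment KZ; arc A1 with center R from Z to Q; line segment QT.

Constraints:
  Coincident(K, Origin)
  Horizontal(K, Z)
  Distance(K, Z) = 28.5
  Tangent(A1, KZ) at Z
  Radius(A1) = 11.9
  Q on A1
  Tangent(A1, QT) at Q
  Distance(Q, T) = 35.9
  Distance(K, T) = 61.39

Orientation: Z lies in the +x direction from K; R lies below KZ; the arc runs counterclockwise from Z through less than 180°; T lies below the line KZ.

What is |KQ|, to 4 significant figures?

25.89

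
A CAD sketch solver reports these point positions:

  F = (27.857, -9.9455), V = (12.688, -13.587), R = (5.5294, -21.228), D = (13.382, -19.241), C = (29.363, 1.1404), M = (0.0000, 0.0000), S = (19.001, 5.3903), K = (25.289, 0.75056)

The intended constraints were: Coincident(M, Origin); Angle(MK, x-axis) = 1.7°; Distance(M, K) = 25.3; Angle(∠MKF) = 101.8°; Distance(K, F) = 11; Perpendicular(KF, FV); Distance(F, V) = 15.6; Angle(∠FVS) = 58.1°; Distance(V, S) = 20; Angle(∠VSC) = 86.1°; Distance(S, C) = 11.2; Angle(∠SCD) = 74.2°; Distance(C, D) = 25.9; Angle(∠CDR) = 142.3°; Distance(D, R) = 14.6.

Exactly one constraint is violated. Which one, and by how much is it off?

Distance(D, R) = 14.6 — off by 6.50.

M = (0.00, 0.00) ✓; MK at 1.700° ✓; |MK| = 25.30 ✓; ∠MKF = 101.8° ✓; |KF| = 11.00 ✓; ∠(KF, FV) = 90.00° ✓; |FV| = 15.60 ✓; ∠FVS = 58.10° ✓; |VS| = 20.00 ✓; ∠VSC = 86.10° ✓; |SC| = 11.20 ✓; ∠SCD = 74.20° ✓; |CD| = 25.90 ✓; ∠CDR = 142.3° ✓; |DR| = 8.100 ✗.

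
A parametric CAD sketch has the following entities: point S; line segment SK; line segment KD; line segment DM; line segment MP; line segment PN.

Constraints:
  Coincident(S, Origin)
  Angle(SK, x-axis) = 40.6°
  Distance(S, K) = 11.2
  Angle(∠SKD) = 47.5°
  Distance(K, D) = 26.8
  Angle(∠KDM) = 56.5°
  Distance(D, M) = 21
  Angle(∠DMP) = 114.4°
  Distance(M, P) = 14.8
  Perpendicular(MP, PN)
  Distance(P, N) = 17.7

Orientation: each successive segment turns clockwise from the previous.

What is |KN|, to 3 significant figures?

4.10

∠DMP = 114.4° gives MP at 79.0° from the x-axis; with |MP| = 14.8, P = (-6.68, 7.20). MP is perpendicular to PN, so PN runs at -11.0°; with |PN| = 17.7, N = (10.7, 3.82). Then |KN| = |N − K| = 4.10.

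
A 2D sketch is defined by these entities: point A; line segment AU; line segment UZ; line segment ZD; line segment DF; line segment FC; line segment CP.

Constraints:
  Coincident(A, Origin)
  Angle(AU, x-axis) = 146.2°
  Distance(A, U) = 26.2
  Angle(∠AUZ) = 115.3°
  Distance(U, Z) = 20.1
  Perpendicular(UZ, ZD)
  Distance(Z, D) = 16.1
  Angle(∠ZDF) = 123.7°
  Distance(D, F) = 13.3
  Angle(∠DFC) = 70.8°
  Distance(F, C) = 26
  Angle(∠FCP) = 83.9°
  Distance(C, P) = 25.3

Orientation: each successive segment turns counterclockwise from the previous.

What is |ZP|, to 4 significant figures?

9.197

∠DFC = 70.8° gives FC at 106.4° from the x-axis; with |FC| = 26.0, C = (-24.81, 14.73). ∠FCP = 83.9° gives CP at -157.5° from the x-axis; with |CP| = 25.3, P = (-48.18, 5.048). Then |ZP| = |P − Z| = 9.197.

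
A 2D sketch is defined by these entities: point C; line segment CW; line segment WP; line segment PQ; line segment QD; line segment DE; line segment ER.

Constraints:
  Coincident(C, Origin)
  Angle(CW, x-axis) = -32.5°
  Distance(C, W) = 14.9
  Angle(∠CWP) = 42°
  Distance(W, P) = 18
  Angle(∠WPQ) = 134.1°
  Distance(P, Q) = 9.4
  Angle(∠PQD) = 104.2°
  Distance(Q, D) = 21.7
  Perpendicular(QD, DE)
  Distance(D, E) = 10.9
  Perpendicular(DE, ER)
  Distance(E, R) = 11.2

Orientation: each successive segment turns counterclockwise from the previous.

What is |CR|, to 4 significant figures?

1.323

C is at the origin; CW runs at -32.5° with length 14.9, so W = (12.57, -8.006). ∠CWP = 42.0° gives WP at 105.5° from the x-axis; with |WP| = 18.0, P = (7.756, 9.340). ∠WPQ = 134.1° gives PQ at 151.4° from the x-axis; with |PQ| = 9.4, Q = (-0.4968, 13.84). ∠PQD = 104.2° gives QD at -132.8° from the x-axis; with |QD| = 21.7, D = (-15.24, -2.083). QD ⟂ DE, so DE runs at -42.80°; with |DE| = 10.9, E = (-7.243, -9.489). DE ⟂ ER, so ER runs at 47.20°; with |ER| = 11.2, R = (0.3667, -1.271). Then |CR| = |R − C| = 1.323.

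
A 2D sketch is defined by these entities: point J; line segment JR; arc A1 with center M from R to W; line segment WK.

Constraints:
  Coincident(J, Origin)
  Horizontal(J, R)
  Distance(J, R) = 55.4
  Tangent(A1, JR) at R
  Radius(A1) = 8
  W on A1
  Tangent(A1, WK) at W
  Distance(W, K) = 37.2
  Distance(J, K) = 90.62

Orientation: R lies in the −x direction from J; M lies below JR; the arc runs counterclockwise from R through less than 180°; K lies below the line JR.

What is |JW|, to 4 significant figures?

61.77

J is at the origin; JR is horizontal with |JR| = 55.4 and R on the −x side, so R = (-55.40, 0.000). Tangency of A1 to JR means the radius MR is perpendicular to JR, so M = R + (0, -8) = (-55.40, -8.000). Since MW ⟂ WK (tangency), |MK| = √(8.0² + 37.2²) = 38.05 regardless of where W sits on A1. So K lies on both circle(J, 90.62) and circle(M, 38.05); the below-JR intersection is K = (-84.66, -32.33). W is the foot of the tangent from K: W = (-61.69, -3.062).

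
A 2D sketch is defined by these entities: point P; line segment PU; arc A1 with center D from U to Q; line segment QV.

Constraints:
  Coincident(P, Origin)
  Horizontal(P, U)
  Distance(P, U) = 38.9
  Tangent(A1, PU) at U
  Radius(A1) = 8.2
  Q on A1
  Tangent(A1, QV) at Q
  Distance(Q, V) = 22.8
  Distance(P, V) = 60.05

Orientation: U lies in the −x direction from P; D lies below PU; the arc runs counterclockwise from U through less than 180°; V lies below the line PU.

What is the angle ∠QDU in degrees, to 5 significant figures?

73.381°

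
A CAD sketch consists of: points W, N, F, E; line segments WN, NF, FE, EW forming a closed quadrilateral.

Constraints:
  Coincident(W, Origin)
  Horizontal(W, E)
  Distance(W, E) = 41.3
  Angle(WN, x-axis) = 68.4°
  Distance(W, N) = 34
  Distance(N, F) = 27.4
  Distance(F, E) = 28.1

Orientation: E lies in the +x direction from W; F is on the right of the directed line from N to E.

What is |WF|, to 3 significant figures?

14.2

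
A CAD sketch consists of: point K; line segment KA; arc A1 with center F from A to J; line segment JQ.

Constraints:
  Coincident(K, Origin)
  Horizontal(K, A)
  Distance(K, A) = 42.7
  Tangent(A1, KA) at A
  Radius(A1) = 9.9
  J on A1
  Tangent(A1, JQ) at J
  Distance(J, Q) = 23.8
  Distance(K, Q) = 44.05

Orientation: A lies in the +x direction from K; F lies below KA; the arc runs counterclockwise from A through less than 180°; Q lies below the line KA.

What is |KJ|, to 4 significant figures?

34.00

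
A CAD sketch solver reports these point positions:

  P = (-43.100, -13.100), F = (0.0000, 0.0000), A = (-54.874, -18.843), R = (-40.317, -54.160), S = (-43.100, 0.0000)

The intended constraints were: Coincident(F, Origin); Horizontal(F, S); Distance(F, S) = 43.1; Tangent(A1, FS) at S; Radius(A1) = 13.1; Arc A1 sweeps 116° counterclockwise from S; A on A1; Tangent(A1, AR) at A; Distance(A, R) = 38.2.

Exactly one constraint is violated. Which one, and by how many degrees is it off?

Tangent(A1, AR) at A — off by 3.60°.

F = (0.00, 0.00) ✓; F.y = 0.00, S.y = 0.00 ✓; |FS| = 43.10 ✓; ∠(PS, SF) = 90.00° ✓; |PS| = 13.10 ✓; bearing(P→A) − bearing(P→S) = 116.0° ✓; |PA| = 13.10 ✓; ∠(PA, AR) = 93.60° ✗; |AR| = 38.20 ✓.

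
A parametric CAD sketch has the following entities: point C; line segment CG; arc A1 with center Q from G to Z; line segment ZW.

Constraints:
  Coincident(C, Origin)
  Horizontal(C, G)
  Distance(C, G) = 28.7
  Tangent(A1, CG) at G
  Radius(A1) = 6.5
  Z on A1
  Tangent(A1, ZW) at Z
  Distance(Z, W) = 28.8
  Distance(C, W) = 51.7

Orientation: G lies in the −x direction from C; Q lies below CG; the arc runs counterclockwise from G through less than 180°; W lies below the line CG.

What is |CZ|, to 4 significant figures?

35.61

C is at the origin; CG is horizontal with |CG| = 28.7 and G on the −x side, so G = (-28.70, 0.000). The tangent condition forces QG to be normal to CG, so Q = G + (0, -6.5) = (-28.70, -6.500). Since QZ ⟂ ZW (tangency), |QW| = √(6.5² + 28.8²) = 29.52 regardless of where Z sits on A1. So W lies on both circle(C, 51.7) and circle(Q, 29.52); the below-CG intersection is W = (-38.70, -34.28). Z is the foot of the tangent from W: Z = (-35.15, -5.698).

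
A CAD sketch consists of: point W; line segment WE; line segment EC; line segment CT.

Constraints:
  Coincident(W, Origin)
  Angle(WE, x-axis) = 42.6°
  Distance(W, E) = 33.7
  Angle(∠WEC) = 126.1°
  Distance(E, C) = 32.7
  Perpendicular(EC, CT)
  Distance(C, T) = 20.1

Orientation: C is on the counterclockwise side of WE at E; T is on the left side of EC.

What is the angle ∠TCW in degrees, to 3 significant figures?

62.6°

∠WEC = 126.1°, so EC runs at 42.6° + (180° − 126.1°) = 96.5° from the x-axis; with |EC| = 32.7, C = E + 32.7·(cos 96.5°, sin 96.5°) = (21.1, 55.3). EC ⟂ CT; with |CT| = 20.1 on the left of EC, T = C + 20.1·(-0.994, -0.113) = (1.13, 53.0). Then cos ∠TCW = CT·CW / (|CT||CW|), giving 62.6°.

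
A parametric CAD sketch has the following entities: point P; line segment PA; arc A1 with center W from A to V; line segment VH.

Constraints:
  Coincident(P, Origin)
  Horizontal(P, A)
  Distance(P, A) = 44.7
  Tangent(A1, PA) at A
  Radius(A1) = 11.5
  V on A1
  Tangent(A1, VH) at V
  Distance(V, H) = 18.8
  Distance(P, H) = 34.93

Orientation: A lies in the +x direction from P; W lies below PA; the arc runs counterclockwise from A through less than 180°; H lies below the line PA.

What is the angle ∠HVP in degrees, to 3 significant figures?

74.2°

Checks: P.y = 0.00, A.y = 0.00 ✓; |WV| = 11.50 ✓; ∠(WV, VH) = 90.00° ✓; |VH| = 18.80 ✓; |PH| = 34.93 ✓.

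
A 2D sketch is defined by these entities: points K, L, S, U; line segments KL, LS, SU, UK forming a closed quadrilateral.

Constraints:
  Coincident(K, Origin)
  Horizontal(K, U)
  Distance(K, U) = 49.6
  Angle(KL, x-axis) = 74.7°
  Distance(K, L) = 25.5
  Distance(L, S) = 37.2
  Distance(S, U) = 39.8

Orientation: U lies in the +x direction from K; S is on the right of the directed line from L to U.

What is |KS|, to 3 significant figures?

17.0

Checks: |LS| = 37.20 ✓; |SU| = 39.80 ✓.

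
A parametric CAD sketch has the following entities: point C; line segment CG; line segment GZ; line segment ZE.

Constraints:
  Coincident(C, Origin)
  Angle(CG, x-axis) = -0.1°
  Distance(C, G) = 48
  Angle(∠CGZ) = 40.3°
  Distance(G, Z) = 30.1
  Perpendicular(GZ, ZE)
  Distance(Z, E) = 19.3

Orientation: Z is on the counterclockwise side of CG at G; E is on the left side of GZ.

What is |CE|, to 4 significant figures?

13.43

C is at the origin; CG runs at -0.1° with length 48.0, so G = 48.0·(cos -0.1°, sin -0.1°) = (48.00, -0.08378). ∠CGZ = 40.3°, so GZ runs at -0.1° + (180° − 40.3°) = 139.6° from the x-axis; with |GZ| = 30.1, Z = G + 30.1·(cos 139.6°, sin 139.6°) = (25.08, 19.42). GZ ⟂ ZE; with |ZE| = 19.3 on the left of GZ, E = Z + 19.3·(-0.6481, -0.7615) = (12.57, 4.727). Then |CE| = |E − C| = 13.43.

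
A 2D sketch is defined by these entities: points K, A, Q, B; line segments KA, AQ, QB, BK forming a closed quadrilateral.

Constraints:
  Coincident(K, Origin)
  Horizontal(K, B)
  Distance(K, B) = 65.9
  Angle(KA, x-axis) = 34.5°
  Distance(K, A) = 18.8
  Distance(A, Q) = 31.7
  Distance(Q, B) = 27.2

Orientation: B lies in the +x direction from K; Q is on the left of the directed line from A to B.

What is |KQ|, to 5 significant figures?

49.799

Checks: |AQ| = 31.70 ✓; |QB| = 27.20 ✓.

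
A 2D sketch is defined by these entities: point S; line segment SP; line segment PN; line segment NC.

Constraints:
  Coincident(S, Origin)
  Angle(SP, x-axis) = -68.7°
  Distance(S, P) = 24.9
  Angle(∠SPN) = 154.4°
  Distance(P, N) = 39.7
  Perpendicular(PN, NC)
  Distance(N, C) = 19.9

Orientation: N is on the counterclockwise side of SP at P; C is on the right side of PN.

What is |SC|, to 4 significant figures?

69.31

S is at the origin; SP runs at -68.7° with length 24.9, so P = 24.9·(cos -68.7°, sin -68.7°) = (9.045, -23.20). ∠SPN = 154.4°, so PN runs at -68.7° + (180° − 154.4°) = -43.10° from the x-axis; with |PN| = 39.7, N = P + 39.7·(cos -43.10°, sin -43.10°) = (38.03, -50.33). PN is perpendicular to NC; with |NC| = 19.9 on the right of PN, C = N + 19.9·(-0.6833, -0.7302) = (24.44, -64.86). Then |SC| = |C − S| = 69.31.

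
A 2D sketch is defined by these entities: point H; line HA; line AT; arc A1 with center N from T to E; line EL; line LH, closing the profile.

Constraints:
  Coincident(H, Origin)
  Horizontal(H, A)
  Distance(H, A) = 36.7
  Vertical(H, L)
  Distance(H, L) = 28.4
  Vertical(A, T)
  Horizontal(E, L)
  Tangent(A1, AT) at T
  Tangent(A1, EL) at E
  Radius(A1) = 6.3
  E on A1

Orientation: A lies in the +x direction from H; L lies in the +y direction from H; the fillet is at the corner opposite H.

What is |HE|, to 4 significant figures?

41.60

H is at the origin; HA is horizontal with |HA| = 36.7 and A on the +x side, so A = (36.70, 0.000). H and L share the same x with |HL| = 28.4 and L on the +y side, so L = (0.000, 28.40). The virtual corner opposite H is at (36.70, 28.40). Since A1 is tangent to AT there, NT ⟂ AT and since A1 is tangent to EL there, NE ⟂ EL, with radius 6.3, so the center N sits 6.3 in from both sides at N = (30.40, 22.10). That places the tangent points at T = (36.70, 22.10) on AT and E = (30.40, 28.40) on EL. Then |HE| = |E − H| = 41.60.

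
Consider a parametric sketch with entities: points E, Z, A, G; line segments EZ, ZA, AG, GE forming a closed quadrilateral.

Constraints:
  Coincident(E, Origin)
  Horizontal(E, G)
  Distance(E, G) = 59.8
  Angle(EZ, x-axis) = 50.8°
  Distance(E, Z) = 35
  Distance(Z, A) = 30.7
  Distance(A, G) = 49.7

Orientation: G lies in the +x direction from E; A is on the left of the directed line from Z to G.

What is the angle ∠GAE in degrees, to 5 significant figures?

60.731°

E is at the origin; E and G share the same y with |EG| = 59.8 and G in +x, so G = (59.8, 0). EZ runs at 50.8° with |EZ| = 35.0, so Z = (22.121, 27.123). A is determined by |ZA| = 30.7 and |AG| = 49.7 together: it lies at the intersection of circle(Z, 30.7) and circle(G, 49.7). With |ZG| = 46.426, the foot of the radical line on ZG is 6.7609 from Z and the perpendicular offset is √(30.7² − 6.7609²) = 29.946. Taking the left-of-ZG solution: A = (45.103, 47.477).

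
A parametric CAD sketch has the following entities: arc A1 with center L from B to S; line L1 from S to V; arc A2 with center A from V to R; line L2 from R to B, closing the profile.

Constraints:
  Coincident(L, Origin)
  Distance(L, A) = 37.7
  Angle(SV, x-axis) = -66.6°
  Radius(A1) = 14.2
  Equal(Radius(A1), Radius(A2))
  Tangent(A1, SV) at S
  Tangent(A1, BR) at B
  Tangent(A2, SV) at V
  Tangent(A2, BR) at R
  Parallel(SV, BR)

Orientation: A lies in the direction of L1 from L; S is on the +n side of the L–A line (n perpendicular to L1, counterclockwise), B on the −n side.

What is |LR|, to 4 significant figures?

40.29

The slot axis is L1's direction at -66.6°, so u = (cos -66.6°, sin -66.6°) = (0.3971, -0.9178) and n = (−sin -66.6°, cos -66.6°) = (0.9178, 0.3971). L is at the origin and A lies 37.7 along u from L, so A = 37.7·u = (14.97, -34.60). Tangency of A1 to both parallel lines with radius 14.2 puts S and B at L ± 14.2·n: S = (13.03, 5.640), B = (-13.03, -5.640). Equal radii place V and R the same way about A: V = A + 14.2·n = (28.00, -28.96), R = A − 14.2·n = (1.940, -40.24). Then |LR| = |R − L| = 40.29.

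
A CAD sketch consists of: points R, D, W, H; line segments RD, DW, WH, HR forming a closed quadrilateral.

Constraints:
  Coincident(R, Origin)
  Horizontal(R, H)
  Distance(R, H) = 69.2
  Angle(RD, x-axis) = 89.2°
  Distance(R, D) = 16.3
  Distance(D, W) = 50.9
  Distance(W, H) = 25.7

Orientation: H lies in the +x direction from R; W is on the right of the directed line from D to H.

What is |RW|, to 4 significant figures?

45.59

Checks: |DW| = 50.90 ✓; |WH| = 25.70 ✓.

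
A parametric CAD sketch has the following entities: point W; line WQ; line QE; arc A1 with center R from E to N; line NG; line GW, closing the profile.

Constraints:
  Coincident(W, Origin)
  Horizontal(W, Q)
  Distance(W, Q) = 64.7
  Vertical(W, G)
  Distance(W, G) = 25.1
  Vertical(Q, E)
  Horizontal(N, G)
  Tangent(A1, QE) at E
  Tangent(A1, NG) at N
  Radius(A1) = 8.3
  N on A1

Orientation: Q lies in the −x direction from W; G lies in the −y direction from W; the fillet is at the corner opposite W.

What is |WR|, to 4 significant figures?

58.85

W and G share the same x with |WG| = 25.1 and G on the −y side, so G = (0.000, -25.10). The virtual corner opposite W is at (-64.70, -25.10). The tangent condition forces RE to be normal to QE and tangency of A1 to NG means the radius RN is perpendicular to NG, with radius 8.3, so the center R sits 8.3 in from both sides at R = (-56.40, -16.80). Then |WR| = |R − W| = 58.85.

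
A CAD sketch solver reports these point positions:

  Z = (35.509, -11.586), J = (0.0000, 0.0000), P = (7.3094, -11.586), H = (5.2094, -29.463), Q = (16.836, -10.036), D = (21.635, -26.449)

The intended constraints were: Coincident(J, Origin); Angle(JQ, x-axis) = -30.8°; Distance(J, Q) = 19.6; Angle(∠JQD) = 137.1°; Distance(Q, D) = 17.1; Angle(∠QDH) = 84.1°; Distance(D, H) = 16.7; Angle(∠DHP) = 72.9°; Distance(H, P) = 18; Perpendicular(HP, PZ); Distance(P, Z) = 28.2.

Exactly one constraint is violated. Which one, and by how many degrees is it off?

Perpendicular(HP, PZ) — off by 6.70°.

J = (0.00, 0.00) ✓; JQ at -30.80° ✓; |JQ| = 19.60 ✓; ∠JQD = 137.1° ✓; |QD| = 17.10 ✓; ∠QDH = 84.10° ✓; |DH| = 16.70 ✓; ∠DHP = 72.90° ✓; |HP| = 18.00 ✓; ∠(HP, PZ) = 83.30° ✗; |PZ| = 28.20 ✓.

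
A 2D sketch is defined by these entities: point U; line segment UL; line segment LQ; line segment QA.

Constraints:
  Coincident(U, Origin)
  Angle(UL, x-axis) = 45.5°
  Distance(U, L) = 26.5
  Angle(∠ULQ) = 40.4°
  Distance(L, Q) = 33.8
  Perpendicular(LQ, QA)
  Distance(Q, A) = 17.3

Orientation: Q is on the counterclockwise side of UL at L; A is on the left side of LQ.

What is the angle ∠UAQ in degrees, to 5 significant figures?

89.475°

∠ULQ = 40.4°, so LQ runs at 45.5° + (180° − 40.4°) = 185.10° from the x-axis; with |LQ| = 33.8, Q = L + 33.8·(cos 185.10°, sin 185.10°) = (-15.092, 15.897). LQ is perpendicular to QA; with |QA| = 17.3 on the left of LQ, A = Q + 17.3·(0.088894, -0.99604) = (-13.554, -1.3350). Then cos ∠UAQ = AU·AQ / (|AU||AQ|), giving 89.475°.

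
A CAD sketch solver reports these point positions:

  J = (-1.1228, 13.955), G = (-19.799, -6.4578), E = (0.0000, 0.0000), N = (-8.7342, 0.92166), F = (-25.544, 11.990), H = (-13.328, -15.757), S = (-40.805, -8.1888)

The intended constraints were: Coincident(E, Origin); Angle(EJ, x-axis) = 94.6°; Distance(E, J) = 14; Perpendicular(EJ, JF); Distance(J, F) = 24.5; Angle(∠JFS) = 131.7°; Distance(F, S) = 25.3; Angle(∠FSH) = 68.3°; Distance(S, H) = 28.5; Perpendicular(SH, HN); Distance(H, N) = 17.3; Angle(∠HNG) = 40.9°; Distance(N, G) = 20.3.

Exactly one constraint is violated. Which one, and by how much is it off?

Distance(N, G) = 20.3 — off by 7.00.

E = (0.00, 0.00) ✓; EJ at 94.60° ✓; |EJ| = 14.00 ✓; ∠(EJ, JF) = 90.00° ✓; |JF| = 24.50 ✓; ∠JFS = 131.7° ✓; |FS| = 25.30 ✓; ∠FSH = 68.30° ✓; |SH| = 28.50 ✓; ∠(SH, HN) = 90.00° ✓; |HN| = 17.30 ✓; ∠HNG = 40.90° ✓; |NG| = 13.30 ✗.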